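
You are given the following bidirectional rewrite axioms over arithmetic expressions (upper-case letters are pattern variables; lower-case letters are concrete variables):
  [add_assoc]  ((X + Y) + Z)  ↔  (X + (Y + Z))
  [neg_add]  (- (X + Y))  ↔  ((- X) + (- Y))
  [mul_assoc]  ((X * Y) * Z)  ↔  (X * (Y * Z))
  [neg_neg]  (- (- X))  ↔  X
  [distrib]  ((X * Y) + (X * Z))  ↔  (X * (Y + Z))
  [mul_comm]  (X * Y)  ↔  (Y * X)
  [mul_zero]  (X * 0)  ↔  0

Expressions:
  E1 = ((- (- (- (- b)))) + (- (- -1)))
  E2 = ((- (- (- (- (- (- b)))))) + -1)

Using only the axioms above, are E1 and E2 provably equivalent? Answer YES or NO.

YES

step 1: neg_neg (→) rewrites (- (- (- b))) into (- b), now ((- (- b)) + (- (- -1)))
step 2: neg_neg (→) rewrites (- (- b)) into b, now (b + (- (- -1)))
step 3: neg_neg (→) rewrites (- (- -1)) into -1, now (b + -1)
step 4: neg_neg (←) rewrites b into (- (- b)), now ((- (- b)) + -1)
step 5: neg_neg (←) rewrites (- b) into (- (- (- b))), now ((- (- (- (- b)))) + -1)
step 6: neg_neg (←) rewrites (- (- (- (- b)))) into (- (- (- (- (- (- b)))))), which is E2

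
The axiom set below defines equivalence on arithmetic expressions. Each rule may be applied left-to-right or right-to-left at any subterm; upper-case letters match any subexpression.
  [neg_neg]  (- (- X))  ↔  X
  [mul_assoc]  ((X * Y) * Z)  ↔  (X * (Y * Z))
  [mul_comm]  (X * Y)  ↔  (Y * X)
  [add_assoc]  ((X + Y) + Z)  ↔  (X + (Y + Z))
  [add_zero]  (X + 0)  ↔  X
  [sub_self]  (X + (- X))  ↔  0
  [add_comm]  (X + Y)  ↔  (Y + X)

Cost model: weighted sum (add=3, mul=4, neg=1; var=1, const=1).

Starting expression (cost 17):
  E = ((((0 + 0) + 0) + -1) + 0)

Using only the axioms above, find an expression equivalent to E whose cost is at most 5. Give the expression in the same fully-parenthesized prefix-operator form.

(0 + -1)   [cost 5]

(1) ((0 + 0) + 0)  =[add_zero →]=  (0 + 0)    ⊢ (((0 + 0) + -1) + 0)
(2) (((0 + 0) + -1) + 0)  =[add_zero →]=  ((0 + 0) + -1)
(3) (0 + 0)  =[add_zero →]=  0    ⊢ cost 5, within 5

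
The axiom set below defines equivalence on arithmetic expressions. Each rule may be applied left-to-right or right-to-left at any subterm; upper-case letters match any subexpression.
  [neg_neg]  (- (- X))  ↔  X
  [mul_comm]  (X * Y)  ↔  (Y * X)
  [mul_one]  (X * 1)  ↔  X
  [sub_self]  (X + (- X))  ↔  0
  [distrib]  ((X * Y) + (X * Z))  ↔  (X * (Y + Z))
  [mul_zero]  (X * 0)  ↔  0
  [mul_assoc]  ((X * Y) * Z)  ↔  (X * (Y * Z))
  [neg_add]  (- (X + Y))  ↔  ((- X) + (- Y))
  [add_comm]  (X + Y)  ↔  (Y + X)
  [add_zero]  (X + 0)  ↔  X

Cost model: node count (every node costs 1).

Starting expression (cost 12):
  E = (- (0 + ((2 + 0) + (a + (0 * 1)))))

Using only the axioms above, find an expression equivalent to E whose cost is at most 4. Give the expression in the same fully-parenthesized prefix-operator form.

step 1: mul_one (→) rewrites (0 * 1) into 0, now (- (0 + ((2 + 0) + (a + 0))))
step 2: add_zero (→) rewrites (2 + 0) into 2, now (- (0 + (2 + (a + 0))))
step 3: add_zero (→) rewrites (a + 0) into a, now (- (0 + (2 + a)))
step 4: add_comm (→) rewrites (0 + (2 + a)) into ((2 + a) + 0), now (- ((2 + a) + 0))
step 5: add_zero (→) rewrites ((2 + a) + 0) into (2 + a), reaching cost 4 (bound 4)

(- (2 + a))   [cost 4]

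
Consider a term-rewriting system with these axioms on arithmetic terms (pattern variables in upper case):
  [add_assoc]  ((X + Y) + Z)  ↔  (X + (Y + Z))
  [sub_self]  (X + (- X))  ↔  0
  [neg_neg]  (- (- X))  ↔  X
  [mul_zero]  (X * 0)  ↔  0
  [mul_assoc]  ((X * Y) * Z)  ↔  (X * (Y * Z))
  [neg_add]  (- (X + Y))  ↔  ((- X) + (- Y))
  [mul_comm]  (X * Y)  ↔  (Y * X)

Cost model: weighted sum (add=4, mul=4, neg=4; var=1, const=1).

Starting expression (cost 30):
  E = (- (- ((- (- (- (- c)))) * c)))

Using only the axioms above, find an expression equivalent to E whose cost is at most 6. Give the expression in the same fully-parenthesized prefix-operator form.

1. [neg_neg →] (- (- (- c)))  →  (- c);  E = (- (- ((- (- c)) * c)))
2. [neg_neg →] (- (- c))  →  c;  E = (- (- (c * c)))
3. [neg_neg →] (- (- (c * c)))  →  (c * c);  cost 6 ≤ 6, done

(c * c)   [cost 6]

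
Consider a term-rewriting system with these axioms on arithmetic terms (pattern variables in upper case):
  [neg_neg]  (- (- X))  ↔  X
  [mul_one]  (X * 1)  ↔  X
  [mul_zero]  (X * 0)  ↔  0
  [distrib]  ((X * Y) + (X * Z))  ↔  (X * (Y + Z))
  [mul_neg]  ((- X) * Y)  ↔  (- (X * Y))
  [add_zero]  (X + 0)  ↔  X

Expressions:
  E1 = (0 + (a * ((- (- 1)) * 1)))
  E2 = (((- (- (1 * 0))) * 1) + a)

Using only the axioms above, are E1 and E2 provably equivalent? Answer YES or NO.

YES

1. [neg_neg →] (- (- 1))  →  1;  E1 = (0 + (a * (1 * 1)))
2. [mul_one →] (1 * 1)  →  1;  E1 = (0 + (a * 1))
3. [mul_one →] (a * 1)  →  a;  E1 = (0 + a)
4. [mul_zero ←] 0  →  (1 * 0);  E1 = ((1 * 0) + a)
5. [mul_one ←] (1 * 0)  →  ((1 * 0) * 1);  E1 = (((1 * 0) * 1) + a)
6. [neg_neg ←] (1 * 0)  →  (- (- (1 * 0)));  this is E2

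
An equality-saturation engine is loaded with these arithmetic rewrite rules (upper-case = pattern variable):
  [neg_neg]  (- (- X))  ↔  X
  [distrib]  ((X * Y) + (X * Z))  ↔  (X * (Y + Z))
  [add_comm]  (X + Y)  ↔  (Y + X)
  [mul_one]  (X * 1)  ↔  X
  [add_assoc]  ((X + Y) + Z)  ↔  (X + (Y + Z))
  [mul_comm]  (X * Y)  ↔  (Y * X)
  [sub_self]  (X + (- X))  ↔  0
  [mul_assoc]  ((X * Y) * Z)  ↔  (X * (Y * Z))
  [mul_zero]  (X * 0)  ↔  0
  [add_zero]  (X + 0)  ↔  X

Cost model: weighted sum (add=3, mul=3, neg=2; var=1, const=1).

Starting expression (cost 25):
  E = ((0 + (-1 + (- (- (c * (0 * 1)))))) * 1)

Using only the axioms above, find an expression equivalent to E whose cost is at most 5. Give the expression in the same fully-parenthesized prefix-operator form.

(0 + -1)   [cost 5]

(1) (- (- (c * (0 * 1))))  =[neg_neg →]=  (c * (0 * 1))    ⊢ ((0 + (-1 + (c * (0 * 1)))) * 1)
(2) (-1 + (c * (0 * 1)))  =[add_comm →]=  ((c * (0 * 1)) + -1)    ⊢ ((0 + ((c * (0 * 1)) + -1)) * 1)
(3) (0 * 1)  =[mul_one →]=  0    ⊢ ((0 + ((c * 0) + -1)) * 1)
(4) (c * 0)  =[mul_zero →]=  0    ⊢ ((0 + (0 + -1)) * 1)
(5) (0 + -1)  =[add_comm →]=  (-1 + 0)    ⊢ ((0 + (-1 + 0)) * 1)
(6) ((0 + (-1 + 0)) * 1)  =[mul_one →]=  (0 + (-1 + 0))
(7) (-1 + 0)  =[add_zero →]=  -1    ⊢ cost 5, within 5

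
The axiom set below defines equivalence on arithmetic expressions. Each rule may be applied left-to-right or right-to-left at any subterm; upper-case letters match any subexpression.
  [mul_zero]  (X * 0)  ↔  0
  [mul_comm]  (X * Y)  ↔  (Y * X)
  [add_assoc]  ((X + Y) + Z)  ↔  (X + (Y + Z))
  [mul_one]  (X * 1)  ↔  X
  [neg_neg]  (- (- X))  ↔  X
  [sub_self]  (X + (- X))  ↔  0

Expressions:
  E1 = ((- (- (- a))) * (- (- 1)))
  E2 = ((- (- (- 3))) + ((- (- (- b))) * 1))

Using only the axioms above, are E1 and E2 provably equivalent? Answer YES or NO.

NO

Every axiom is a valid identity, so a rewrite proof would force E1 and E2 to agree under every assignment.
At a=0, b=0: E1 = 0 but E2 = -3; they differ, so no derivation exists.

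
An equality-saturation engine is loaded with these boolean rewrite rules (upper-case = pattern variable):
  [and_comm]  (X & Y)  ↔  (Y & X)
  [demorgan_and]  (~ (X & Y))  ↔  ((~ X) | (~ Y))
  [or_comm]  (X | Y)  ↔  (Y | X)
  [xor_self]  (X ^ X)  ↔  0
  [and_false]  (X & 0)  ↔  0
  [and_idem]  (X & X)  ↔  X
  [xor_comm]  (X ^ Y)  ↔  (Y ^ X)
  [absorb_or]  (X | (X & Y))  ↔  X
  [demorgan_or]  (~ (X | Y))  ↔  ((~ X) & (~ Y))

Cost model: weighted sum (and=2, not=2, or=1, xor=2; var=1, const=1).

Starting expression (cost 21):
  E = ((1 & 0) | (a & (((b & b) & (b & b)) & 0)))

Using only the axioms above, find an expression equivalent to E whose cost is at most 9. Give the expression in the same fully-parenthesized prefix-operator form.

1. [and_idem →] ((b & b) & (b & b))  →  (b & b);  E = ((1 & 0) | (a & ((b & b) & 0)))
2. [and_idem →] (b & b)  →  b;  E = ((1 & 0) | (a & (b & 0)))
3. [and_false →] (b & 0)  →  0;  cost 9 ≤ 9, done

((1 & 0) | (a & 0))   [cost 9]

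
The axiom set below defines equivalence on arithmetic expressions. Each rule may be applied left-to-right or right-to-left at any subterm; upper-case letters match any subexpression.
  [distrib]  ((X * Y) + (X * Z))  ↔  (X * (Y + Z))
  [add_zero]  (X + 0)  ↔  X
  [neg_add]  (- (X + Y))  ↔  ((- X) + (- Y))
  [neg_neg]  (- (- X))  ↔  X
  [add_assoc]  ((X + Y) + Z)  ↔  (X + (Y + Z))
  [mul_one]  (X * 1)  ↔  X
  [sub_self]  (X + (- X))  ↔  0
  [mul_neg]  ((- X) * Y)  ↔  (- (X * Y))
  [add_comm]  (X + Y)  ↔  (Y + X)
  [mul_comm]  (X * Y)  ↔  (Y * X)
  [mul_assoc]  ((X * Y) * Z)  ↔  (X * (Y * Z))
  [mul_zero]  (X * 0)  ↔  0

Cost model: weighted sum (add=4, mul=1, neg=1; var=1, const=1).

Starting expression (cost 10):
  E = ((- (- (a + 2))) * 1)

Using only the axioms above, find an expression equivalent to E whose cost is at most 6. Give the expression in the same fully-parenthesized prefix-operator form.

(a + 2)   [cost 6]

step 1: mul_one (→) rewrites ((- (- (a + 2))) * 1) into (- (- (a + 2)))
step 2: neg_neg (→) rewrites (- (- (a + 2))) into (a + 2), reaching cost 6 (bound 6)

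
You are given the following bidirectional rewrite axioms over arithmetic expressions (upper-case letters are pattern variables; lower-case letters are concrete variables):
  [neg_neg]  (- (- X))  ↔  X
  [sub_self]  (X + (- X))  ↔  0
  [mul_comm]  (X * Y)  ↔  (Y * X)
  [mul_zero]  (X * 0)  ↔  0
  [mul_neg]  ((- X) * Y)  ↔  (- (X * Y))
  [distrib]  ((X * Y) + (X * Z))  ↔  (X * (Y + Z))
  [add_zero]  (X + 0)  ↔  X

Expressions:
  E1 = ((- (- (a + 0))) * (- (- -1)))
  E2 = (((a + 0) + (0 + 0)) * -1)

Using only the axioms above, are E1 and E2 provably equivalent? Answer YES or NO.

YES

(1) (- (- -1))  =[neg_neg →]=  -1    ⊢ ((- (- (a + 0))) * -1)
(2) (- (- (a + 0)))  =[neg_neg →]=  (a + 0)    ⊢ ((a + 0) * -1)
(3) a  =[add_zero ←]=  (a + 0)    ⊢ (((a + 0) + 0) * -1)
(4) 0  =[add_zero ←]=  (0 + 0)    ⊢ E2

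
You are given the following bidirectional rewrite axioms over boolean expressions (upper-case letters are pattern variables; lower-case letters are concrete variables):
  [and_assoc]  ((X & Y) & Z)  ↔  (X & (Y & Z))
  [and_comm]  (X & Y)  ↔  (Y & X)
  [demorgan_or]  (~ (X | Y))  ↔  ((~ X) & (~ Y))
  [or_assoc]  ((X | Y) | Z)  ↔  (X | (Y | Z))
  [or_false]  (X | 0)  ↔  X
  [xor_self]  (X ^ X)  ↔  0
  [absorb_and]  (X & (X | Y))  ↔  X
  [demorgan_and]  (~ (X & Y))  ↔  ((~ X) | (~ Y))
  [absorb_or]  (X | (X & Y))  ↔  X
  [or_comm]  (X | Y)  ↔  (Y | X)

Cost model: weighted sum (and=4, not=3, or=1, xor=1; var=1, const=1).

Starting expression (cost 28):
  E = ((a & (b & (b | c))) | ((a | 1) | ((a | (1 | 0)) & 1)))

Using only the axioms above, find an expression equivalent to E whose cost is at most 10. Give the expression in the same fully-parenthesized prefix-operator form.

((a & b) | (a | 1))   [cost 10]

step 1: or_false (→) rewrites (1 | 0) into 1, now ((a & (b & (b | c))) | ((a | 1) | ((a | 1) & 1)))
step 2: absorb_or (→) rewrites ((a | 1) | ((a | 1) & 1)) into (a | 1), now ((a & (b & (b | c))) | (a | 1))
step 3: absorb_and (→) rewrites (b & (b | c)) into b, reaching cost 10 (bound 10)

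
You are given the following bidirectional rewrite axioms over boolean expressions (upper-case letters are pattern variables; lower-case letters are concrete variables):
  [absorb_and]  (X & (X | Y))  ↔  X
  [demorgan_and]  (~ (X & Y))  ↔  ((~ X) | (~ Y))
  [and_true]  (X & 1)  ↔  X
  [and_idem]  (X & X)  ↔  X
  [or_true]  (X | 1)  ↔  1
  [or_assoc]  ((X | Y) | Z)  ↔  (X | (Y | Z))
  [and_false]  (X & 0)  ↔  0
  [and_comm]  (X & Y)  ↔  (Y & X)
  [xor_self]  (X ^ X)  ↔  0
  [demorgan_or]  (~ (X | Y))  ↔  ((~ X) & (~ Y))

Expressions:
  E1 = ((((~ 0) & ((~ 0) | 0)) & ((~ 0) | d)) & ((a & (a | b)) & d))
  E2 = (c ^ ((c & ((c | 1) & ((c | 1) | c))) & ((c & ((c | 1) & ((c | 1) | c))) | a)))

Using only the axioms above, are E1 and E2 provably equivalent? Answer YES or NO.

Every axiom is a valid identity, so a rewrite proof would force E1 and E2 to agree under every assignment.
At a=1, b=0, c=0, d=1: E1 = 1 but E2 = 0; they differ, so no derivation exists.

NO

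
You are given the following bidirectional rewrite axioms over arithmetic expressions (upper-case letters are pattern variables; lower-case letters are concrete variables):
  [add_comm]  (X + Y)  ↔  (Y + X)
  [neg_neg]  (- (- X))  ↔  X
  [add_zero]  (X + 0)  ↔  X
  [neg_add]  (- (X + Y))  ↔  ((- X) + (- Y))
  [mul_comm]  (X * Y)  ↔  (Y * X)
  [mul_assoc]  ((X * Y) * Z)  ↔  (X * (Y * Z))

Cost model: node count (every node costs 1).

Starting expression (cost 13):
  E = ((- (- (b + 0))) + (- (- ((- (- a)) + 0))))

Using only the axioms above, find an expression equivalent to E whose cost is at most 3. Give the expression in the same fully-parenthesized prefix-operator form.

(b + a)   [cost 3]

1. [add_zero →] ((- (- a)) + 0)  →  (- (- a));  E = ((- (- (b + 0))) + (- (- (- (- a)))))
2. [neg_neg →] (- (- (- (- a))))  →  (- (- a));  E = ((- (- (b + 0))) + (- (- a)))
3. [add_zero →] (b + 0)  →  b;  E = ((- (- b)) + (- (- a)))
4. [neg_neg →] (- (- a))  →  a;  E = ((- (- b)) + a)
5. [neg_neg →] (- (- b))  →  b;  cost 3 ≤ 3, done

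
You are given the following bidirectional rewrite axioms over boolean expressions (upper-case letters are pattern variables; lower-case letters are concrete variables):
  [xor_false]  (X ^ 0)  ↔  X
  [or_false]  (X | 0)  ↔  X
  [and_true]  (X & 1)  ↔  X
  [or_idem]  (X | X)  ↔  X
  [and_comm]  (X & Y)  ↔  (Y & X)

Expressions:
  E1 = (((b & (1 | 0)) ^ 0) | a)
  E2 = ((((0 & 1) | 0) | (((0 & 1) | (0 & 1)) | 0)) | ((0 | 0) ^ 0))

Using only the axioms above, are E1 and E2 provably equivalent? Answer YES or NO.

All listed rules preserve value, hence provable equivalence implies equal values everywhere; look for a separating assignment.
a=0, b=1 gives E1 ↦ 1, E2 ↦ 0; values differ ⇒ not provably equivalent.

NO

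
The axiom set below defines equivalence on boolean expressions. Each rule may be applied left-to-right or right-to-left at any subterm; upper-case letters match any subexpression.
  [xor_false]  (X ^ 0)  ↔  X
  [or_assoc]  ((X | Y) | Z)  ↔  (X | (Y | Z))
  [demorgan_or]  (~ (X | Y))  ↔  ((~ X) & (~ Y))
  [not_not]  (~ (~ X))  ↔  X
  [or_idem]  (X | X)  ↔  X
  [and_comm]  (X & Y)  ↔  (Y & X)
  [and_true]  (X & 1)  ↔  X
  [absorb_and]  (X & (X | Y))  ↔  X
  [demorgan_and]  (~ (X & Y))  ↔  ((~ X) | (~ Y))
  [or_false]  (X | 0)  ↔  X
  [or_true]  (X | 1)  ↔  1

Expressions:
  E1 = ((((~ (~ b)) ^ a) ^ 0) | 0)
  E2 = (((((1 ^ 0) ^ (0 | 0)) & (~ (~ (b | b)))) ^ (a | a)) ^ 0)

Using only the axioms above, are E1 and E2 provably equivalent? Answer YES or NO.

step 1: not_not (→) rewrites (~ (~ b)) into b, now (((b ^ a) ^ 0) | 0)
step 2: xor_false (→) rewrites ((b ^ a) ^ 0) into (b ^ a), now ((b ^ a) | 0)
step 3: or_false (→) rewrites ((b ^ a) | 0) into (b ^ a)
step 4: or_idem (←) rewrites b into (b | b), now ((b | b) ^ a)
step 5: and_true (←) rewrites (b | b) into ((b | b) & 1), now (((b | b) & 1) ^ a)
step 6: xor_false (←) rewrites (((b | b) & 1) ^ a) into ((((b | b) & 1) ^ a) ^ 0)
step 7: xor_false (←) rewrites 1 into (1 ^ 0), now ((((b | b) & (1 ^ 0)) ^ a) ^ 0)
step 8: or_idem (←) rewrites 0 into (0 | 0), now ((((b | b) & (1 ^ (0 | 0))) ^ a) ^ 0)
step 9: and_comm (→) rewrites ((b | b) & (1 ^ (0 | 0))) into ((1 ^ (0 | 0)) & (b | b)), now ((((1 ^ (0 | 0)) & (b | b)) ^ a) ^ 0)
step 10: xor_false (←) rewrites 1 into (1 ^ 0), now (((((1 ^ 0) ^ (0 | 0)) & (b | b)) ^ a) ^ 0)
step 11: or_idem (←) rewrites a into (a | a), now (((((1 ^ 0) ^ (0 | 0)) & (b | b)) ^ (a | a)) ^ 0)
step 12: not_not (←) rewrites (b | b) into (~ (~ (b | b))), which is E2

YES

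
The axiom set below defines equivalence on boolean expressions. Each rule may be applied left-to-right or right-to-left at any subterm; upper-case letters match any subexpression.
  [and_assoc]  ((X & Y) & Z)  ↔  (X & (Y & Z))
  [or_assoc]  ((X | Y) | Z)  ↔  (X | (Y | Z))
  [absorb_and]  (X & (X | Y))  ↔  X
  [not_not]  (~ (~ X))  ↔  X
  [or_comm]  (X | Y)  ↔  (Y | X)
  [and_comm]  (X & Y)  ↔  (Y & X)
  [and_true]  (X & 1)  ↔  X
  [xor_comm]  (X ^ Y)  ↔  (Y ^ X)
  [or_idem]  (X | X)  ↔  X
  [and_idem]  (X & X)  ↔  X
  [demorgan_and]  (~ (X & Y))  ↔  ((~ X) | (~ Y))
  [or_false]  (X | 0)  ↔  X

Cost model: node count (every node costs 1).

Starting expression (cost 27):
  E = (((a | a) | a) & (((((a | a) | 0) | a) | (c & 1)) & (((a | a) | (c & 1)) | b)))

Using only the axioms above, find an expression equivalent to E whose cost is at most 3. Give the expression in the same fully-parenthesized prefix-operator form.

step 1: or_false (→) rewrites ((a | a) | 0) into (a | a), now (((a | a) | a) & ((((a | a) | a) | (c & 1)) & (((a | a) | (c & 1)) | b)))
step 2: or_idem (→) rewrites (a | a) into a, now (((a | a) | a) & (((a | a) | (c & 1)) & (((a | a) | (c & 1)) | b)))
step 3: or_idem (→) rewrites (a | a) into a, now ((a | a) & (((a | a) | (c & 1)) & (((a | a) | (c & 1)) | b)))
step 4: absorb_and (→) rewrites (((a | a) | (c & 1)) & (((a | a) | (c & 1)) | b)) into ((a | a) | (c & 1)), now ((a | a) & ((a | a) | (c & 1)))
step 5: and_true (→) rewrites (c & 1) into c, now ((a | a) & ((a | a) | c))
step 6: absorb_and (→) rewrites ((a | a) & ((a | a) | c)) into (a | a), reaching cost 3 (bound 3)

(a | a)   [cost 3]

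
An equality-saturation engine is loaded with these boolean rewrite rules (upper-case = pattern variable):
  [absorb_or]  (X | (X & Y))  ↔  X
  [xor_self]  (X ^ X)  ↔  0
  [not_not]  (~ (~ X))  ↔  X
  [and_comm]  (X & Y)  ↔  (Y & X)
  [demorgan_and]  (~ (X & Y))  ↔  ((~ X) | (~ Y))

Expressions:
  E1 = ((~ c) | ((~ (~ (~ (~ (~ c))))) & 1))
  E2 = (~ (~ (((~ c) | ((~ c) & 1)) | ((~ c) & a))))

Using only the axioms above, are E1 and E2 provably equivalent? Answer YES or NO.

YES

(1) (~ (~ (~ c)))  =[not_not →]=  (~ c)    ⊢ ((~ c) | ((~ (~ (~ c))) & 1))
(2) (~ (~ (~ c)))  =[not_not →]=  (~ c)    ⊢ ((~ c) | ((~ c) & 1))
(3) ((~ c) | ((~ c) & 1))  =[absorb_or →]=  (~ c)
(4) (~ c)  =[not_not ←]=  (~ (~ (~ c)))
(5) (~ c)  =[absorb_or ←]=  ((~ c) | ((~ c) & a))    ⊢ (~ (~ ((~ c) | ((~ c) & a))))
(6) (~ c)  =[absorb_or ←]=  ((~ c) | ((~ c) & 1))    ⊢ E2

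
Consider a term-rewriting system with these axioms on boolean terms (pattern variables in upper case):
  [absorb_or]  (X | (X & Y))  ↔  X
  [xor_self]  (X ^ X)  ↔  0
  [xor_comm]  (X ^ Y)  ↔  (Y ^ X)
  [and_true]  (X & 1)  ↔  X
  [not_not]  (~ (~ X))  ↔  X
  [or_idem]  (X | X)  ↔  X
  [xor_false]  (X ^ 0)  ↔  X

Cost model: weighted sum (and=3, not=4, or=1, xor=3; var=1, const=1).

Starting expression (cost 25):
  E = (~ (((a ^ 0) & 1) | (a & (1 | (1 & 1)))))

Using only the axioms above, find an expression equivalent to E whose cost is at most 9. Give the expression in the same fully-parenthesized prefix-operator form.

(1) (a ^ 0)  =[xor_false →]=  a    ⊢ (~ ((a & 1) | (a & (1 | (1 & 1)))))
(2) (1 | (1 & 1))  =[absorb_or →]=  1    ⊢ (~ ((a & 1) | (a & 1)))
(3) ((a & 1) | (a & 1))  =[or_idem →]=  (a & 1)    ⊢ cost 9, within 9

(~ (a & 1))   [cost 9]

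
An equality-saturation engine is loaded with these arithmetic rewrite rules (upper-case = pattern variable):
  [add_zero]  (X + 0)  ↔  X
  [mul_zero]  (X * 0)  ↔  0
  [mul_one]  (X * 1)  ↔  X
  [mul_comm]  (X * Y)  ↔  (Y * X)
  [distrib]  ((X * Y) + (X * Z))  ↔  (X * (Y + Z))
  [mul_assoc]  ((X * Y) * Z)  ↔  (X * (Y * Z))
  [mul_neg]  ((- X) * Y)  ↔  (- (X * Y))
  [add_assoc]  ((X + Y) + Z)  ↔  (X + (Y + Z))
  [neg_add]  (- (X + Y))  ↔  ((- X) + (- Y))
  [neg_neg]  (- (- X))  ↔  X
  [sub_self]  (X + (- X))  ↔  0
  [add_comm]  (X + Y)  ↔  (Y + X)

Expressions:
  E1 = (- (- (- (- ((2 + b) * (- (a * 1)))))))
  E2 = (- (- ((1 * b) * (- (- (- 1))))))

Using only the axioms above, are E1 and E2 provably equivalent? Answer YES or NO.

NO

All listed rules preserve value, hence provable equivalence implies equal values everywhere; look for a separating assignment.
a=0, b=1 gives E1 ↦ 0, E2 ↦ -1; values differ ⇒ not provably equivalent.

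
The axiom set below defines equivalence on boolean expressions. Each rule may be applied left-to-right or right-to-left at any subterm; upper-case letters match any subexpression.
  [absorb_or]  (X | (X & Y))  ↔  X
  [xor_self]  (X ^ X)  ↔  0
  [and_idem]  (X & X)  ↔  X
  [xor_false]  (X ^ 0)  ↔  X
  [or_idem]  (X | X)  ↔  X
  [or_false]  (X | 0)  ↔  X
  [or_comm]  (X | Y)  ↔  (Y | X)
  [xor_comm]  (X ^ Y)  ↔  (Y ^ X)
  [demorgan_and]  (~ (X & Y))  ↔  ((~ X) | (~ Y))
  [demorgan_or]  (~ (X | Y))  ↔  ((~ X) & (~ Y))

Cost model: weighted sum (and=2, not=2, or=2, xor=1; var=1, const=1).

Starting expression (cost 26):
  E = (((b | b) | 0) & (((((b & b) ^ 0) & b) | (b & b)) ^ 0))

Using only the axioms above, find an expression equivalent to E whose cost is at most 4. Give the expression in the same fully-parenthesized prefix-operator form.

(b & b)   [cost 4]

step 1: and_idem (→) rewrites (b & b) into b, now (((b | b) | 0) & ((((b ^ 0) & b) | (b & b)) ^ 0))
step 2: xor_false (→) rewrites (b ^ 0) into b, now (((b | b) | 0) & (((b & b) | (b & b)) ^ 0))
step 3: or_idem (→) rewrites ((b & b) | (b & b)) into (b & b), now (((b | b) | 0) & ((b & b) ^ 0))
step 4: or_false (→) rewrites ((b | b) | 0) into (b | b), now ((b | b) & ((b & b) ^ 0))
step 5: or_idem (→) rewrites (b | b) into b, now (b & ((b & b) ^ 0))
step 6: xor_false (→) rewrites ((b & b) ^ 0) into (b & b), now (b & (b & b))
step 7: and_idem (→) rewrites (b & b) into b, reaching cost 4 (bound 4)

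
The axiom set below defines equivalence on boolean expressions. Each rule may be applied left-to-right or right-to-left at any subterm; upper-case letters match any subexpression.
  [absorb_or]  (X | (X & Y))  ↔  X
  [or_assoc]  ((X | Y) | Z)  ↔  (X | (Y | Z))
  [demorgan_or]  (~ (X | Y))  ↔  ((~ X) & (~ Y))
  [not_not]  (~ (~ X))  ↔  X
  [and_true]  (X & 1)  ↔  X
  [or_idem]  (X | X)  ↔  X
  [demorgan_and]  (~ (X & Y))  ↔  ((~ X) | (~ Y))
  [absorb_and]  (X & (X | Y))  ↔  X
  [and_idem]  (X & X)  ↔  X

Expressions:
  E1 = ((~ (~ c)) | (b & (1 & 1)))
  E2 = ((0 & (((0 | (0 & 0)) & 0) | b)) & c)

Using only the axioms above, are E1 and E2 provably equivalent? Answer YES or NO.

NO

All listed rules preserve value, hence provable equivalence implies equal values everywhere; look for a separating assignment.
b=0, c=1 gives E1 ↦ 1, E2 ↦ 0; values differ ⇒ not provably equivalent.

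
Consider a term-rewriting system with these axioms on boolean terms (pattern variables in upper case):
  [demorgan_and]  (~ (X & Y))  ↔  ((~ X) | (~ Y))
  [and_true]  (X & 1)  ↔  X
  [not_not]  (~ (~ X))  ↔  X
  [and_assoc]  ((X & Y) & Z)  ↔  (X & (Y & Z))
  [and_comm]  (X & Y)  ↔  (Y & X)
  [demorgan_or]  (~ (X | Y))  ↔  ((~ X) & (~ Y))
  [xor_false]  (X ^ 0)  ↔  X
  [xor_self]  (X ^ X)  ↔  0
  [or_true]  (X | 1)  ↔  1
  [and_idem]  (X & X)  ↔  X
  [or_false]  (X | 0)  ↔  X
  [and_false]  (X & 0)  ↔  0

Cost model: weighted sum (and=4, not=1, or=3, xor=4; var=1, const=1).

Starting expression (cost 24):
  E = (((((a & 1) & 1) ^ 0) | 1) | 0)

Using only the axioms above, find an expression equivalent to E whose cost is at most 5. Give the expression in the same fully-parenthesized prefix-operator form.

(a | 1)   [cost 5]

(1) (((((a & 1) & 1) ^ 0) | 1) | 0)  =[or_false →]=  ((((a & 1) & 1) ^ 0) | 1)
(2) ((a & 1) & 1)  =[and_true →]=  (a & 1)    ⊢ (((a & 1) ^ 0) | 1)
(3) ((a & 1) ^ 0)  =[xor_false →]=  (a & 1)    ⊢ ((a & 1) | 1)
(4) (a & 1)  =[and_true →]=  a    ⊢ cost 5, within 5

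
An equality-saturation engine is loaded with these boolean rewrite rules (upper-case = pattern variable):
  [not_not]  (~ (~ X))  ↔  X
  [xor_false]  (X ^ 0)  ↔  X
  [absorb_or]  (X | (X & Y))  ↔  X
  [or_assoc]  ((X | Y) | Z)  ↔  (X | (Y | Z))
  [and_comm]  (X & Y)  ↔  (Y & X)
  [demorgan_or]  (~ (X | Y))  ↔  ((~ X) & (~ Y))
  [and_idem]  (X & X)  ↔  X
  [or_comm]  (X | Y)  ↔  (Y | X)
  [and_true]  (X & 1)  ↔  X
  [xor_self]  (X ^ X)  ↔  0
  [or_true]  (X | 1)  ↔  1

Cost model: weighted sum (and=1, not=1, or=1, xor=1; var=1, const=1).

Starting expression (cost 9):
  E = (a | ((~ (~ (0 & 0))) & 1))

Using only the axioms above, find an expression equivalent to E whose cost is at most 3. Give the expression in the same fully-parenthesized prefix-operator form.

(a | 0)   [cost 3]

step 1: and_idem (→) rewrites (0 & 0) into 0, now (a | ((~ (~ 0)) & 1))
step 2: and_true (→) rewrites ((~ (~ 0)) & 1) into (~ (~ 0)), now (a | (~ (~ 0)))
step 3: not_not (→) rewrites (~ (~ 0)) into 0, reaching cost 3 (bound 3)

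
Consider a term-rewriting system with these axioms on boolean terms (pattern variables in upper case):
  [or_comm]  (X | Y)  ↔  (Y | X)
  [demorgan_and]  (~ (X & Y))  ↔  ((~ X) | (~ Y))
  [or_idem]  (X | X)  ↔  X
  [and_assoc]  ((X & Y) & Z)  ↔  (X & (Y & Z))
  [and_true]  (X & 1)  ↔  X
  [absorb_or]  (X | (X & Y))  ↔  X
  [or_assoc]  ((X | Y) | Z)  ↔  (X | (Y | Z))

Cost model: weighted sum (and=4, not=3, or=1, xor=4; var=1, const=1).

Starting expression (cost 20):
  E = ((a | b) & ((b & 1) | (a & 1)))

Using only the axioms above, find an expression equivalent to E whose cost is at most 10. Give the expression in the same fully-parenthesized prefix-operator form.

((a | b) & (a | b))   [cost 10]

(1) ((b & 1) | (a & 1))  =[or_comm →]=  ((a & 1) | (b & 1))    ⊢ ((a | b) & ((a & 1) | (b & 1)))
(2) (a & 1)  =[and_true →]=  a    ⊢ ((a | b) & (a | (b & 1)))
(3) (b & 1)  =[and_true →]=  b    ⊢ cost 10, within 10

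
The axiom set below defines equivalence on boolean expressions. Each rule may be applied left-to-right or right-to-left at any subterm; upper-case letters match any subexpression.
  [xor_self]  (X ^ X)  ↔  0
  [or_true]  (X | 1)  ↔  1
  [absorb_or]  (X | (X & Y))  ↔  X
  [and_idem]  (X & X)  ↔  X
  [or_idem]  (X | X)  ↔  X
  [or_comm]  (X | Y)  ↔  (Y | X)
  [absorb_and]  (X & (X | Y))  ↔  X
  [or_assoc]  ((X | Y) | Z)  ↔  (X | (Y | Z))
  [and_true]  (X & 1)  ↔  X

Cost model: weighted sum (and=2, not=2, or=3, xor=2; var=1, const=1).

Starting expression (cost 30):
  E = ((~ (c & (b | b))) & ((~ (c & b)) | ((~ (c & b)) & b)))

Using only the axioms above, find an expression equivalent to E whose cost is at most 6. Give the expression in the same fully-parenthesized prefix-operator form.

(1) ((~ (c & b)) | ((~ (c & b)) & b))  =[absorb_or →]=  (~ (c & b))    ⊢ ((~ (c & (b | b))) & (~ (c & b)))
(2) (b | b)  =[or_idem →]=  b    ⊢ ((~ (c & b)) & (~ (c & b)))
(3) ((~ (c & b)) & (~ (c & b)))  =[and_idem →]=  (~ (c & b))    ⊢ cost 6, within 6

(~ (c & b))   [cost 6]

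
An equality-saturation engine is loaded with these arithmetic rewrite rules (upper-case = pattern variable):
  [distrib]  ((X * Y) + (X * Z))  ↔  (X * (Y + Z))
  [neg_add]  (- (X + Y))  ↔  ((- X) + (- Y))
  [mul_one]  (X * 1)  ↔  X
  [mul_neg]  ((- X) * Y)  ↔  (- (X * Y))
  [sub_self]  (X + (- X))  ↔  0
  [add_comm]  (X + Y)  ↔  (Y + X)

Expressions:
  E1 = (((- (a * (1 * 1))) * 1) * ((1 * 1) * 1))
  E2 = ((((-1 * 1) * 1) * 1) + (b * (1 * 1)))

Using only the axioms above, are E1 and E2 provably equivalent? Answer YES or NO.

NO

All listed rules preserve value, hence provable equivalence implies equal values everywhere; look for a separating assignment.
a=0, b=0 gives E1 ↦ 0, E2 ↦ -1; values differ ⇒ not provably equivalent.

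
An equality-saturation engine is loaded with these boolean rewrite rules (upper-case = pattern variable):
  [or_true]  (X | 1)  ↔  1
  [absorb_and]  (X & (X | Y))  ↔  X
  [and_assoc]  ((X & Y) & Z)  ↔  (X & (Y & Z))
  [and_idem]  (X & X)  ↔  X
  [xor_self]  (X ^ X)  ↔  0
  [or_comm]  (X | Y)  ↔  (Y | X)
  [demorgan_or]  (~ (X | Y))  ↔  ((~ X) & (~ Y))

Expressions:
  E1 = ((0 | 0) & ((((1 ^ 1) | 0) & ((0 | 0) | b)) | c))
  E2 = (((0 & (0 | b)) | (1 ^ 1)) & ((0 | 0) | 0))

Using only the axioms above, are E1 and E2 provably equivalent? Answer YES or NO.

step 1: xor_self (→) rewrites (1 ^ 1) into 0, now ((0 | 0) & (((0 | 0) & ((0 | 0) | b)) | c))
step 2: absorb_and (→) rewrites ((0 | 0) & ((0 | 0) | b)) into (0 | 0), now ((0 | 0) & ((0 | 0) | c))
step 3: absorb_and (→) rewrites ((0 | 0) & ((0 | 0) | c)) into (0 | 0)
step 4: absorb_and (←) rewrites (0 | 0) into ((0 | 0) & ((0 | 0) | 0))
step 5: xor_self (←) rewrites 0 into (1 ^ 1), now ((0 | (1 ^ 1)) & ((0 | 0) | 0))
step 6: absorb_and (←) rewrites 0 into (0 & (0 | b)), which is E2

YES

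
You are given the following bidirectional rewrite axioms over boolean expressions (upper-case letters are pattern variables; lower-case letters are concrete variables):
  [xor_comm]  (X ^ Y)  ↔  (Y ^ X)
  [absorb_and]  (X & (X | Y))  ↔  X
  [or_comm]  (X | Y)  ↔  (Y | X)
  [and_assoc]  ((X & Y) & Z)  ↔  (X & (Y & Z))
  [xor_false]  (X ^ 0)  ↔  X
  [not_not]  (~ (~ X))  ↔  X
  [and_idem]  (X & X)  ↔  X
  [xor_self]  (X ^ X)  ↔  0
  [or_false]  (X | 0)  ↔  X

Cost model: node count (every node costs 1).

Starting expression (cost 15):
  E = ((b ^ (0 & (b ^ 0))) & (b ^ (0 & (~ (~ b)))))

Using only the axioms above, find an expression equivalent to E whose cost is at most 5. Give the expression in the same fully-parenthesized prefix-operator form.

1. [not_not →] (~ (~ b))  →  b;  E = ((b ^ (0 & (b ^ 0))) & (b ^ (0 & b)))
2. [xor_false →] (b ^ 0)  →  b;  E = ((b ^ (0 & b)) & (b ^ (0 & b)))
3. [and_idem →] ((b ^ (0 & b)) & (b ^ (0 & b)))  →  (b ^ (0 & b));  cost 5 ≤ 5, done

(b ^ (0 & b))   [cost 5]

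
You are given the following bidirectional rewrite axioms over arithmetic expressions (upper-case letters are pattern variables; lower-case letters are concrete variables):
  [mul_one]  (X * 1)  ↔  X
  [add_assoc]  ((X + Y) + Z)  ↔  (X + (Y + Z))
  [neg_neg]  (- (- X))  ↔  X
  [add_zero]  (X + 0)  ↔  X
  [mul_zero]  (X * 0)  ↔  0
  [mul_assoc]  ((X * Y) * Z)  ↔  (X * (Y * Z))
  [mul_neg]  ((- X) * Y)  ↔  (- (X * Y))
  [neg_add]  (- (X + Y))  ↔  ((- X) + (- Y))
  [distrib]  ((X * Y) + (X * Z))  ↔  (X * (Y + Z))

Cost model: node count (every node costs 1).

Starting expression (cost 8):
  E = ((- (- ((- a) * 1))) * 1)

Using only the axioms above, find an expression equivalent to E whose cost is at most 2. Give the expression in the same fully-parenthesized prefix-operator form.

1. [mul_one →] ((- (- ((- a) * 1))) * 1)  →  (- (- ((- a) * 1)))
2. [neg_neg →] (- (- ((- a) * 1)))  →  ((- a) * 1)
3. [mul_one →] ((- a) * 1)  →  (- a);  cost 2 ≤ 2, done

(- a)   [cost 2]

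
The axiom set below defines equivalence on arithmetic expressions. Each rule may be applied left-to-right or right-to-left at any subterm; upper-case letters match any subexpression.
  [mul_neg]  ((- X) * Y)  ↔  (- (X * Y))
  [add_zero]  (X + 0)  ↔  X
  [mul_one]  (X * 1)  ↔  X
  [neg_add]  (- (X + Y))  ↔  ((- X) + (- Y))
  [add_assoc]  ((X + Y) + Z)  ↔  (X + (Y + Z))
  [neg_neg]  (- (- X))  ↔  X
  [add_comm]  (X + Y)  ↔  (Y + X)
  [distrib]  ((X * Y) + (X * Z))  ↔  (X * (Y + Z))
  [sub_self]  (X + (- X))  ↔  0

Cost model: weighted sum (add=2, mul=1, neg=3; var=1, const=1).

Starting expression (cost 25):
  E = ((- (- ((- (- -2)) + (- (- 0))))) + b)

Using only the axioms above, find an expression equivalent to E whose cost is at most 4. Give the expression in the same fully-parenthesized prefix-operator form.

(b + -2)   [cost 4]

(1) (- (- ((- (- -2)) + (- (- 0)))))  =[neg_neg →]=  ((- (- -2)) + (- (- 0)))    ⊢ (((- (- -2)) + (- (- 0))) + b)
(2) (- (- 0))  =[neg_neg →]=  0    ⊢ (((- (- -2)) + 0) + b)
(3) ((- (- -2)) + 0)  =[add_zero →]=  (- (- -2))    ⊢ ((- (- -2)) + b)
(4) ((- (- -2)) + b)  =[add_comm →]=  (b + (- (- -2)))
(5) (- (- -2))  =[neg_neg →]=  -2    ⊢ cost 4, within 4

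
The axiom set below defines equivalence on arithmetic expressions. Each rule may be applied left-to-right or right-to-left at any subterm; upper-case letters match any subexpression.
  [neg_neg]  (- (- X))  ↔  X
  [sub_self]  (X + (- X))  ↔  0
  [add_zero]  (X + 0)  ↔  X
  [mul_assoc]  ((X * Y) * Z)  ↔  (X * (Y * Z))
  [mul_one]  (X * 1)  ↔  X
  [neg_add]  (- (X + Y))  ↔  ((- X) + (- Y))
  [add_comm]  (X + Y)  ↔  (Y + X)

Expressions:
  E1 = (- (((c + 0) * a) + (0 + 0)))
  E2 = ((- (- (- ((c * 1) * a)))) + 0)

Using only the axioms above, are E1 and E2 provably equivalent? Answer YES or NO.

YES

(1) (0 + 0)  =[add_zero →]=  0    ⊢ (- (((c + 0) * a) + 0))
(2) (((c + 0) * a) + 0)  =[add_zero →]=  ((c + 0) * a)    ⊢ (- ((c + 0) * a))
(3) (c + 0)  =[add_zero →]=  c    ⊢ (- (c * a))
(4) c  =[mul_one ←]=  (c * 1)    ⊢ (- ((c * 1) * a))
(5) (- ((c * 1) * a))  =[add_zero ←]=  ((- ((c * 1) * a)) + 0)
(6) ((c * 1) * a)  =[neg_neg ←]=  (- (- ((c * 1) * a)))    ⊢ E2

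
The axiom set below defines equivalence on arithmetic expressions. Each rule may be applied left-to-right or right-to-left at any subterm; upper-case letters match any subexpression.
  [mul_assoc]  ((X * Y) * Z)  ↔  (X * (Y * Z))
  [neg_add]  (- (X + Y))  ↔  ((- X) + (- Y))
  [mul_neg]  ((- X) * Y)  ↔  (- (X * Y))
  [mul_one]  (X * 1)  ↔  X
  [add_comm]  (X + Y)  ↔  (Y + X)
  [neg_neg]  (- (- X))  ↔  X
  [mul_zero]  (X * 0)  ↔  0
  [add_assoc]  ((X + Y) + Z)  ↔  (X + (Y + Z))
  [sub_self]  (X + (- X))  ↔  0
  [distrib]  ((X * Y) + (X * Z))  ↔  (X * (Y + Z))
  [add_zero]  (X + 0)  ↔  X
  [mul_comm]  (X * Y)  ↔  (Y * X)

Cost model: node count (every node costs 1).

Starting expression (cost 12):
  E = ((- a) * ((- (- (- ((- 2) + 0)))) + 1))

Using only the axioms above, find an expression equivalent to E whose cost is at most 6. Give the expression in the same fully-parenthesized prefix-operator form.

(1) ((- 2) + 0)  =[add_zero →]=  (- 2)    ⊢ ((- a) * ((- (- (- (- 2)))) + 1))
(2) (- (- (- (- 2))))  =[neg_neg →]=  (- (- 2))    ⊢ ((- a) * ((- (- 2)) + 1))
(3) (- (- 2))  =[neg_neg →]=  2    ⊢ cost 6, within 6

((- a) * (2 + 1))   [cost 6]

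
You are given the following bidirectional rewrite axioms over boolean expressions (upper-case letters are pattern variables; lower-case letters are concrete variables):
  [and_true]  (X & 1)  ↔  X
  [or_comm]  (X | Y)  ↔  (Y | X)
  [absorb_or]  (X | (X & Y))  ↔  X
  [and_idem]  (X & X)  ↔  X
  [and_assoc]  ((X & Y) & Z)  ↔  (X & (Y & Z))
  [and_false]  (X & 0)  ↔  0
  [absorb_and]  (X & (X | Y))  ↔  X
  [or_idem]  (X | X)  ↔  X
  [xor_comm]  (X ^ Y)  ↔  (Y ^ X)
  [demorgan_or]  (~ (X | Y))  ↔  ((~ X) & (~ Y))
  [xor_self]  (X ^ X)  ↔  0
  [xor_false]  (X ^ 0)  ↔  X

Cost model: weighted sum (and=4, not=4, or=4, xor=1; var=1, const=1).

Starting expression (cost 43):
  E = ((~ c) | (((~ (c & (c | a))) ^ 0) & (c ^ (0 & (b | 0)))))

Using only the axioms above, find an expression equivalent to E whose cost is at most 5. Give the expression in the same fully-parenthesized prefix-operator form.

1. [absorb_and →] (c & (c | a))  →  c;  E = ((~ c) | (((~ c) ^ 0) & (c ^ (0 & (b | 0)))))
2. [xor_false →] ((~ c) ^ 0)  →  (~ c);  E = ((~ c) | ((~ c) & (c ^ (0 & (b | 0)))))
3. [or_comm →] (b | 0)  →  (0 | b);  E = ((~ c) | ((~ c) & (c ^ (0 & (0 | b)))))
4. [absorb_and →] (0 & (0 | b))  →  0;  E = ((~ c) | ((~ c) & (c ^ 0)))
5. [xor_false →] (c ^ 0)  →  c;  E = ((~ c) | ((~ c) & c))
6. [absorb_or →] ((~ c) | ((~ c) & c))  →  (~ c);  cost 5 ≤ 5, done

(~ c)   [cost 5]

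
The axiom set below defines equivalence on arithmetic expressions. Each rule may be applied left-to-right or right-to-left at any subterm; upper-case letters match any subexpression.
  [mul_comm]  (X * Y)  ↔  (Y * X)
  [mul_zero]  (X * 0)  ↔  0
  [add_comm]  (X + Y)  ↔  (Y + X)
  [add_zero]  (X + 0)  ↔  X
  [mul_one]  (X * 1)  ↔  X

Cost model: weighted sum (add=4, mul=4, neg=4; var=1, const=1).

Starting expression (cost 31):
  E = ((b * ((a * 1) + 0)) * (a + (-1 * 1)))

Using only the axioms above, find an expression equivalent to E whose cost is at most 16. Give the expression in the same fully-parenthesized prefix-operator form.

((b * a) * (a + -1))   [cost 16]

(1) (a * 1)  =[mul_one →]=  a    ⊢ ((b * (a + 0)) * (a + (-1 * 1)))
(2) (-1 * 1)  =[mul_one →]=  -1    ⊢ ((b * (a + 0)) * (a + -1))
(3) (a + 0)  =[add_zero →]=  a    ⊢ cost 16, within 16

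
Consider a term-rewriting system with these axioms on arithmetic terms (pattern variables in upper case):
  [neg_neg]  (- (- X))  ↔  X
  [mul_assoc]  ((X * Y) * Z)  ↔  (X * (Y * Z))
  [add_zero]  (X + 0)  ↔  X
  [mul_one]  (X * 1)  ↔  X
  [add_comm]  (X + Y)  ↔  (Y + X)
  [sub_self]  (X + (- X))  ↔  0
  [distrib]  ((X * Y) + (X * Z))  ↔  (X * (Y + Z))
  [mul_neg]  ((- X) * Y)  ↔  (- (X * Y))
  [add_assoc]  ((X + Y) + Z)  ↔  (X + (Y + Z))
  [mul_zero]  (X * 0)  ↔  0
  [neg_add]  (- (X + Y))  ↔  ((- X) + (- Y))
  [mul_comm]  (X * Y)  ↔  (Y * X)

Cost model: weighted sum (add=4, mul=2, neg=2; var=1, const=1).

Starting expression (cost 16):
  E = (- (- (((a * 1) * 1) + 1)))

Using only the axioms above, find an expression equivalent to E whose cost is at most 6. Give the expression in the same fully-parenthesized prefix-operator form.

(a + 1)   [cost 6]

1. [neg_neg →] (- (- (((a * 1) * 1) + 1)))  →  (((a * 1) * 1) + 1)
2. [mul_one →] ((a * 1) * 1)  →  (a * 1);  E = ((a * 1) + 1)
3. [mul_one →] (a * 1)  →  a;  cost 6 ≤ 6, done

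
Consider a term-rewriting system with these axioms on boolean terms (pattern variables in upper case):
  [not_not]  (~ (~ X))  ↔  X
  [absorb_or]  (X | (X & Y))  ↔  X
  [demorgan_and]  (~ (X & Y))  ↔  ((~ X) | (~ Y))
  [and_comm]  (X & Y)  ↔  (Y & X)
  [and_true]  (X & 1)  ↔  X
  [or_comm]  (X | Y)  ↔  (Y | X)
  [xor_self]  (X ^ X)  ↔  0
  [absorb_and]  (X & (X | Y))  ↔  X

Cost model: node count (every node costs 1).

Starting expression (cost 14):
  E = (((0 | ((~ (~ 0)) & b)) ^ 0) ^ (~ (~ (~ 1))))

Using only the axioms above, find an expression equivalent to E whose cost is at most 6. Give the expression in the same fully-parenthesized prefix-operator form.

((0 ^ 0) ^ (~ 1))   [cost 6]

(1) (~ (~ 1))  =[not_not →]=  1    ⊢ (((0 | ((~ (~ 0)) & b)) ^ 0) ^ (~ 1))
(2) (~ (~ 0))  =[not_not →]=  0    ⊢ (((0 | (0 & b)) ^ 0) ^ (~ 1))
(3) (0 | (0 & b))  =[absorb_or →]=  0    ⊢ cost 6, within 6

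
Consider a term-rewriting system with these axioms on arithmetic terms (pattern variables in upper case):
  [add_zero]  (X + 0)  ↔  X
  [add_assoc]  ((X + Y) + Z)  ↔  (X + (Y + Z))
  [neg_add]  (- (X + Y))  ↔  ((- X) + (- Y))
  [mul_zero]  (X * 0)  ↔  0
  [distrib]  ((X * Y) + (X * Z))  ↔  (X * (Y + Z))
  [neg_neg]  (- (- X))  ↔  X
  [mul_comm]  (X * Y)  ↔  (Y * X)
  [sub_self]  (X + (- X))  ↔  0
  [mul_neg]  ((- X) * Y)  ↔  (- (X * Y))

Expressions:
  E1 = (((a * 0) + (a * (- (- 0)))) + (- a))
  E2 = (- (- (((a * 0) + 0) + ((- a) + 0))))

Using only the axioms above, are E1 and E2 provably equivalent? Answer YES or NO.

step 1: neg_neg (→) rewrites (- (- 0)) into 0, now (((a * 0) + (a * 0)) + (- a))
step 2: distrib (→) rewrites ((a * 0) + (a * 0)) into (a * (0 + 0)), now ((a * (0 + 0)) + (- a))
step 3: add_zero (→) rewrites (0 + 0) into 0, now ((a * 0) + (- a))
step 4: add_zero (←) rewrites (- a) into ((- a) + 0), now ((a * 0) + ((- a) + 0))
step 5: add_zero (←) rewrites (a * 0) into ((a * 0) + 0), now (((a * 0) + 0) + ((- a) + 0))
step 6: neg_neg (←) rewrites (((a * 0) + 0) + ((- a) + 0)) into (- (- (((a * 0) + 0) + ((- a) + 0)))), which is E2

YES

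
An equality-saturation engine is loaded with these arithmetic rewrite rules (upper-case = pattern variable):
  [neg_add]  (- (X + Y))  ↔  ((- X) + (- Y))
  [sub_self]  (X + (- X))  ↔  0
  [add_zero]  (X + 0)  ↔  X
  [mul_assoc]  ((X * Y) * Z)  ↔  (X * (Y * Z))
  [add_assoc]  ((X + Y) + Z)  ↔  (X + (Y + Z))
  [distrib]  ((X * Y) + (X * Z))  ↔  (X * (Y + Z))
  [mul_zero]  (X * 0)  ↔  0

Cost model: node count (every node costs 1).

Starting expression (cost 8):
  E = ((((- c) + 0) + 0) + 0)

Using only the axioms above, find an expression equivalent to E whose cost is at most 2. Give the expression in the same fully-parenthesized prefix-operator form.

(1) ((- c) + 0)  =[add_zero →]=  (- c)    ⊢ (((- c) + 0) + 0)
(2) (((- c) + 0) + 0)  =[add_zero →]=  ((- c) + 0)
(3) ((- c) + 0)  =[add_zero →]=  (- c)    ⊢ cost 2, within 2

(- c)   [cost 2]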